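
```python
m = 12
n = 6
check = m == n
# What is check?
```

Trace:
`m = 12` → m = 12
`n = 6` → n = 6
`check = m == n` → check = False
So check = False

Answer: False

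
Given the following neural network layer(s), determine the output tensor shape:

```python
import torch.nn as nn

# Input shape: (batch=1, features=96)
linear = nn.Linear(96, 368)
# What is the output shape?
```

Input: (1, 96) -> Output: (1, 368)

Answer: (1, 368)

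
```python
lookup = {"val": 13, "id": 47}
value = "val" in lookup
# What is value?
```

Trace:
`lookup = {"val": 13, "id": 47}` → lookup = {'val': 13, 'id': 47}
`value = "val" in lookup` → value = True
So value = True

Answer: True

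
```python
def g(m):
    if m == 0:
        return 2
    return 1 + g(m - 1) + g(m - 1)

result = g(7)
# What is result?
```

g(m) = 1 + 2·g(m-1), g(0)=2. Closed form: (2+1)·2^7 - 1 = 383.

Answer: 383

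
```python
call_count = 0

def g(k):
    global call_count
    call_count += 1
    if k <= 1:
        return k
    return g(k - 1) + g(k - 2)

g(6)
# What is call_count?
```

Calls(k) = 1 + Calls(k-1) + Calls(k-2); Calls(0)=Calls(1)=1. For k=6 this gives 25.

Answer: 25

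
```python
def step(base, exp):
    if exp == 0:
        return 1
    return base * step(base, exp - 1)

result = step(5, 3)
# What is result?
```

step(5, 3) = 5 * 5 * 5 = 125

Answer: 125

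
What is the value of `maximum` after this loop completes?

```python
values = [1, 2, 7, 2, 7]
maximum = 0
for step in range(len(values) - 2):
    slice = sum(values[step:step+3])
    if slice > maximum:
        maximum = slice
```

Max sum of 3-element window in [1, 2, 7, 2, 7]
`maximum` takes the values: 0 → 10 → 11 → 16

Answer: 16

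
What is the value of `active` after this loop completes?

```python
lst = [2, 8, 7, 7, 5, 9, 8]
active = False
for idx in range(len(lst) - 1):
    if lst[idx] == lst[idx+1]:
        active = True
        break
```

Check consecutive duplicates in [2, 8, 7, 7, 5, 9, 8]
`active` takes the values: False → True

Answer: True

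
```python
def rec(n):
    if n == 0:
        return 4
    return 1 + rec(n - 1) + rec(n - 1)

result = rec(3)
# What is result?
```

rec(n) = 1 + 2·rec(n-1), rec(0)=4. Closed form: (4+1)·2^3 - 1 = 39.

Answer: 39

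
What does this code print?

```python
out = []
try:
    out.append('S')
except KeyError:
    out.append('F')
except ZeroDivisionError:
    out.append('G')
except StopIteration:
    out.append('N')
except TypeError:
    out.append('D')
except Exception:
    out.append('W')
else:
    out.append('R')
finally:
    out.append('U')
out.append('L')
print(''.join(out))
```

Execution trace: 'S' (try body, no exception) → 'R' (else) → 'U' (finally) → 'L' (after the try/except). Output: SRUL

Answer: SRUL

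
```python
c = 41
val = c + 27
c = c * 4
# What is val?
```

Trace:
`c = 41` → c = 41
`val = c + 27` → val = 68
`c = c * 4` → c = 164
So val = 68

Answer: 68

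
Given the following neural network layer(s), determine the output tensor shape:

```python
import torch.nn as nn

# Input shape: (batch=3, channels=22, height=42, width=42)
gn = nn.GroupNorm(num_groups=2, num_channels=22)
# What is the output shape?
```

Input: (3, 22, 42, 42) -> Output: (3, 22, 42, 42)

Answer: (3, 22, 42, 42)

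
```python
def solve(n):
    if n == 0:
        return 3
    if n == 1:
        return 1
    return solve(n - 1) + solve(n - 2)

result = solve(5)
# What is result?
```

Build up from base cases: solve(0)=3, solve(1)=1, solve(2)=4, solve(3)=5, solve(4)=9, solve(5)=14

Answer: 14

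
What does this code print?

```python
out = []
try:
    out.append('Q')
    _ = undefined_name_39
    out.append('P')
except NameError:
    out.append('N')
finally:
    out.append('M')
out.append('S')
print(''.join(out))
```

Execution trace: 'Q' (try body) → 'N' (except NameError) → 'M' (finally) → 'S' (after the try/except). Output: QNMS

Answer: QNMS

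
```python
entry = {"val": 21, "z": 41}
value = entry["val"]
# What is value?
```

Trace:
`entry = {"val": 21, "z": 41}` → entry = {'val': 21, 'z': 41}
`value = entry["val"]` → value = 21
So value = 21

Answer: 21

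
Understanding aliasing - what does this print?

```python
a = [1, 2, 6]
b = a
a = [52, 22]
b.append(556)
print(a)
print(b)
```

Key concept: rebinding vs mutation: a is rebound to a new list, b still points at the original.
Step by step:
`a = [1, 2, 6]` → a = [1, 2, 6]
`b = a` → b = [1, 2, 6] (same object as a)
`a = [52, 22]` → a = [52, 22]
`b.append(556)` → b = [1, 2, 6, 556]
`print(a)` → prints [52, 22]
`print(b)` → prints [1, 2, 6, 556]

Answer:
[52, 22]
[1, 2, 6, 556]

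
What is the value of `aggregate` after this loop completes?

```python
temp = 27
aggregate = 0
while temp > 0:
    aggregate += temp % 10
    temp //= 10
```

Sum digits of 27
`aggregate` takes the values: 0 → 7 → 9

Answer: 9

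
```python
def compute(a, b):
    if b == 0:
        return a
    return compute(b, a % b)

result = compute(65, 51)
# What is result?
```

compute(65, 51) -> compute(51, 14) -> compute(14, 9) -> compute(9, 5) -> compute(5, 4) -> compute(4, 1) -> compute(1, 0) -> 1

Answer: 1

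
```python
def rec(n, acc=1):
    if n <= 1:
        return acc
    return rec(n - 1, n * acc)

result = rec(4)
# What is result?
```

Accumulator trace (n, acc): (4, 1) -> (3, 4) -> (2, 12) -> (1, 24) -> return 24

Answer: 24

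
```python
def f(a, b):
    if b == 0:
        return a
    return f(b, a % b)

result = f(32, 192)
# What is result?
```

f(32, 192) -> f(192, 32) -> f(32, 0) -> 32

Answer: 32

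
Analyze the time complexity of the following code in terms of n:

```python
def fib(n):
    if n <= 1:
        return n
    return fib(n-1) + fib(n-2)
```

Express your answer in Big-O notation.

This is Recursive Fibonacci (naive). Time complexity: O(2^n).

Answer: O(2^n)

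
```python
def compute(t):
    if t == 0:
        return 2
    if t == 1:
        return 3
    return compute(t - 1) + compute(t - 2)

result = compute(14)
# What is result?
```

Build up from base cases: compute(0)=2, compute(1)=3, compute(2)=5, compute(3)=8, compute(4)=13, compute(5)=21, compute(6)=34, ..., compute(14)=1597

Answer: 1597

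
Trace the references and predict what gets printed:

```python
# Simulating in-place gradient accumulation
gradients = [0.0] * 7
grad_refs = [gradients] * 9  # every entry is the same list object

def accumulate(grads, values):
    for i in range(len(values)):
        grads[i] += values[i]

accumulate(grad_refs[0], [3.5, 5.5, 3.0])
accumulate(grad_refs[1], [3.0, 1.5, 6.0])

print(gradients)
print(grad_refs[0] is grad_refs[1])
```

Key concept: gradient accumulation aliasing.
Step by step:
`gradients = [0.0] * 7` → gradients = [0.0, 0.0, 0.0, 0.0, 0.0, 0.0, 0.0]
`grad_refs = [gradients] * 9` → grad_refs = [[0.0, 0.0, 0.0, 0.0, 0.0, 0.0, 0.0], [0.0, 0.0, 0.0, 0.0, 0.0, 0.0, 0.0], [0.0, 0.0, 0.0, 0.0, 0.0, 0.0, 0.0], [0.0, 0.0, 0.0, 0.0, 0.0, 0.0, 0.0], [0.0, 0.0, 0.0, 0.0, 0.0, 0.0, 0.0], [0.0, 0.0, 0.0, 0.0, 0.0, 0.0, 0.0], [0.0, 0.0, 0.0, 0.0, 0.0, 0.0, 0.0], [0.0, 0.0, 0.0, 0.0, 0.0, 0.0, 0.0], [0.0, 0.0, 0.0, 0.0, 0.0, 0.0, 0.0]]
`accumulate(grad_refs[0], [3.5, 5.5, 3.0])` → gradients = [3.5, 5.5, 3.0, 0.0, 0.0, 0.0, 0.0]; grad_refs = [[3.5, 5.5, 3.0, 0.0, 0.0, 0.0, 0.0], [3.5, 5.5, 3.0, 0.0, 0.0, 0.0, 0.0], [3.5, 5.5, 3.0, 0.0, 0.0, 0.0, 0.0], [3.5, 5.5, 3.0, 0.0, 0.0, 0.0, 0.0], [3.5, 5.5, 3.0, 0.0, 0.0, 0.0, 0.0], [3.5, 5.5, 3.0, 0.0, 0.0, 0.0, 0.0], [3.5, 5.5, 3.0, 0.0, 0.0, 0.0, 0.0], [3.5, 5.5, 3.0, 0.0, 0.0, 0.0, 0.0], [3.5, 5.5, 3.0, 0.0, 0.0, 0.0, 0.0]]
`accumulate(grad_refs[1], [3.0, 1.5, 6.0])` → gradients = [6.5, 7.0, 9.0, 0.0, 0.0, 0.0, 0.0]; grad_refs = [[6.5, 7.0, 9.0, 0.0, 0.0, 0.0, 0.0], [6.5, 7.0, 9.0, 0.0, 0.0, 0.0, 0.0], [6.5, 7.0, 9.0, 0.0, 0.0, 0.0, 0.0], [6.5, 7.0, 9.0, 0.0, 0.0, 0.0, 0.0], [6.5, 7.0, 9.0, 0.0, 0.0, 0.0, 0.0], [6.5, 7.0, 9.0, 0.0, 0.0, 0.0, 0.0], [6.5, 7.0, 9.0, 0.0, 0.0, 0.0, 0.0], [6.5, 7.0, 9.0, 0.0, 0.0, 0.0, 0.0], [6.5, 7.0, 9.0, 0.0, 0.0, 0.0, 0.0]]
`print(gradients)` → prints [6.5, 7.0, 9.0, 0.0, 0.0, 0.0, 0.0]
`print(grad_refs[0] is grad_refs[1])` → prints True

Answer:
[6.5, 7.0, 9.0, 0.0, 0.0, 0.0, 0.0]
True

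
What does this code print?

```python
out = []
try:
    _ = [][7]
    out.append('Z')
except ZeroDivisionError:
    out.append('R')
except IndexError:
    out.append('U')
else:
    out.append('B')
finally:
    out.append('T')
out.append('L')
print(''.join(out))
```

Execution trace: 'U' (except IndexError) → 'T' (finally) → 'L' (after the try/except). Output: UTL

Answer: UTL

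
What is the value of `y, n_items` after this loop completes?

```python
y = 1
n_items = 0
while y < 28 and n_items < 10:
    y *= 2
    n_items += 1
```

Double until >= 28 or 10 iterations
`y, n_items` takes the values: (1, 0) → (2, 0) → (2, 1) → (4, 1) → (4, 2) → (8, 2) → (8, 3) → (16, 3) → (16, 4) → (32, 4) → (32, 5)

Answer: 32, 5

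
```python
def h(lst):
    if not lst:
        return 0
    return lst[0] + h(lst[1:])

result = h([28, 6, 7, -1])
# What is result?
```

28 + 6 + 7 + (-1) + 0 = 40

Answer: 40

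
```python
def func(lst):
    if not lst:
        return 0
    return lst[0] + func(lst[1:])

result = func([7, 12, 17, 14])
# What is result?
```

7 + 12 + 17 + 14 + 0 = 50

Answer: 50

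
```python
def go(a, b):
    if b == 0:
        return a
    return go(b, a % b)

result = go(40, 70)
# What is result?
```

go(40, 70) -> go(70, 40) -> go(40, 30) -> go(30, 10) -> go(10, 0) -> 10

Answer: 10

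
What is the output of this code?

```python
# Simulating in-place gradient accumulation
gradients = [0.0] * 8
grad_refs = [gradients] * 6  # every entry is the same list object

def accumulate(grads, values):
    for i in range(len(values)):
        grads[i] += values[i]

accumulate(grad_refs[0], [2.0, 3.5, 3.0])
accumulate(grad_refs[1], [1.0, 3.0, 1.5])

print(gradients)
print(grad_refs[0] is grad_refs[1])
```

Key concept: gradient accumulation aliasing.
Step by step:
`gradients = [0.0] * 8` → gradients = [0.0, 0.0, 0.0, 0.0, 0.0, 0.0, 0.0, 0.0]
`grad_refs = [gradients] * 6` → grad_refs = [[0.0, 0.0, 0.0, 0.0, 0.0, 0.0, 0.0, 0.0], [0.0, 0.0, 0.0, 0.0, 0.0, 0.0, 0.0, 0.0], [0.0, 0.0, 0.0, 0.0, 0.0, 0.0, 0.0, 0.0], [0.0, 0.0, 0.0, 0.0, 0.0, 0.0, 0.0, 0.0], [0.0, 0.0, 0.0, 0.0, 0.0, 0.0, 0.0, 0.0], [0.0, 0.0, 0.0, 0.0, 0.0, 0.0, 0.0, 0.0]]
`accumulate(grad_refs[0], [2.0, 3.5, 3.0])` → gradients = [2.0, 3.5, 3.0, 0.0, 0.0, 0.0, 0.0, 0.0]; grad_refs = [[2.0, 3.5, 3.0, 0.0, 0.0, 0.0, 0.0, 0.0], [2.0, 3.5, 3.0, 0.0, 0.0, 0.0, 0.0, 0.0], [2.0, 3.5, 3.0, 0.0, 0.0, 0.0, 0.0, 0.0], [2.0, 3.5, 3.0, 0.0, 0.0, 0.0, 0.0, 0.0], [2.0, 3.5, 3.0, 0.0, 0.0, 0.0, 0.0, 0.0], [2.0, 3.5, 3.0, 0.0, 0.0, 0.0, 0.0, 0.0]]
`accumulate(grad_refs[1], [1.0, 3.0, 1.5])` → gradients = [3.0, 6.5, 4.5, 0.0, 0.0, 0.0, 0.0, 0.0]; grad_refs = [[3.0, 6.5, 4.5, 0.0, 0.0, 0.0, 0.0, 0.0], [3.0, 6.5, 4.5, 0.0, 0.0, 0.0, 0.0, 0.0], [3.0, 6.5, 4.5, 0.0, 0.0, 0.0, 0.0, 0.0], [3.0, 6.5, 4.5, 0.0, 0.0, 0.0, 0.0, 0.0], [3.0, 6.5, 4.5, 0.0, 0.0, 0.0, 0.0, 0.0], [3.0, 6.5, 4.5, 0.0, 0.0, 0.0, 0.0, 0.0]]
`print(gradients)` → prints [3.0, 6.5, 4.5, 0.0, 0.0, 0.0, 0.0, 0.0]
`print(grad_refs[0] is grad_refs[1])` → prints True

Answer:
[3.0, 6.5, 4.5, 0.0, 0.0, 0.0, 0.0, 0.0]
True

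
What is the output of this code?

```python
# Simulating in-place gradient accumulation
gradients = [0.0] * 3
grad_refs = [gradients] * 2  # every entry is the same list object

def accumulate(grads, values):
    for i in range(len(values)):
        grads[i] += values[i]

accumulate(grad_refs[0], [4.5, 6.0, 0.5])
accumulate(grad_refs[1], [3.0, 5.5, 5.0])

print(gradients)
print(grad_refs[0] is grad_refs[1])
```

Key concept: gradient accumulation aliasing.
Step by step:
`gradients = [0.0] * 3` → gradients = [0.0, 0.0, 0.0]
`grad_refs = [gradients] * 2` → grad_refs = [[0.0, 0.0, 0.0], [0.0, 0.0, 0.0]]
`accumulate(grad_refs[0], [4.5, 6.0, 0.5])` → gradients = [4.5, 6.0, 0.5]; grad_refs = [[4.5, 6.0, 0.5], [4.5, 6.0, 0.5]]
`accumulate(grad_refs[1], [3.0, 5.5, 5.0])` → gradients = [7.5, 11.5, 5.5]; grad_refs = [[7.5, 11.5, 5.5], [7.5, 11.5, 5.5]]
`print(gradients)` → prints [7.5, 11.5, 5.5]
`print(grad_refs[0] is grad_refs[1])` → prints True

Answer:
[7.5, 11.5, 5.5]
True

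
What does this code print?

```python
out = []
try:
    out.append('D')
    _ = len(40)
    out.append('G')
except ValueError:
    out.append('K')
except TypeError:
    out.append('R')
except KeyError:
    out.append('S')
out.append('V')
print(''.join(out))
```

Execution trace: 'D' (try body) → 'R' (except TypeError) → 'V' (after the try/except). Output: DRV

Answer: DRV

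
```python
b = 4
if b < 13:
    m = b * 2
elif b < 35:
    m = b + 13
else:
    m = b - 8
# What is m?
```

Trace:
`b = 4` → b = 4
`if b < 13: ...` → b < 13 is True → m = 8
So m = 8

Answer: 8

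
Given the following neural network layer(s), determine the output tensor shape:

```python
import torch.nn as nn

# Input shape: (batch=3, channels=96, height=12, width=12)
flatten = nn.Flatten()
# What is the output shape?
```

Input: (3, 96, 12, 12) -> Output: (3, 13824)

Answer: (3, 13824)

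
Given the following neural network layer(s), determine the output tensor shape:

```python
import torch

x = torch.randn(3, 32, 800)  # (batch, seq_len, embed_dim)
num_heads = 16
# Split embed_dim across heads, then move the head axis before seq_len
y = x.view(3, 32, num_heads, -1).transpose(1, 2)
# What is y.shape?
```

Input: (3, 32, 800) -> head_dim = 800 // 16 = 50; after view: (3, 32, 16, 50) -> after transpose(1, 2): (3, 16, 32, 50) -> Output: (3, 16, 32, 50)

Answer: (3, 16, 32, 50)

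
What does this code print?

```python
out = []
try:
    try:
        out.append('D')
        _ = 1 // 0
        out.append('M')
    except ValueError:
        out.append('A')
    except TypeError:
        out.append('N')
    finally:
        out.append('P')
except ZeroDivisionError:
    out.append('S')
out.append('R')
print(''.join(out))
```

Execution trace: 'D' (try body) → 'P' (finally) → 'S' (outer except ZeroDivisionError) → 'R' (after the try/except). Output: DPSR

Answer: DPSR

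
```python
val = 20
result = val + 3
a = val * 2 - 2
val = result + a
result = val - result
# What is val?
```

Trace:
`val = 20` → val = 20
`result = val + 3` → result = 23
`a = val * 2 - 2` → a = 38
`val = result + a` → val = 61
`result = val - result` → result = 38
So val = 61

Answer: 61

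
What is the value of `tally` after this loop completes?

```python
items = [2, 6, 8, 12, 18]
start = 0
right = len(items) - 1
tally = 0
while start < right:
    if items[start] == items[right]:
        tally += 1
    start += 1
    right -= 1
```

Count matching pairs from ends
`tally` takes the values: 0

Answer: 0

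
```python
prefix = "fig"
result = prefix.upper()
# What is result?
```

Trace:
`prefix = "fig"` → prefix = 'fig'
`result = prefix.upper()` → result = 'FIG'
So result = 'FIG'

Answer: 'FIG'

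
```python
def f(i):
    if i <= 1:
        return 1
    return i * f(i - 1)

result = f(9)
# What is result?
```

f(9) = 9 * 8 * 7 * 6 * 5 * 4 * 3 * 2 * 1 = 362880

Answer: 362880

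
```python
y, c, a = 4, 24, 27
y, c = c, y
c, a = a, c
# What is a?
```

Trace:
`y, c, a = 4, 24, 27` → y = 4; c = 24; a = 27
`y, c = c, y` → y = 24; c = 4
`c, a = a, c` → c = 27; a = 4
So a = 4

Answer: 4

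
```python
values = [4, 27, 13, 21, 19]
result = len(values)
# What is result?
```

Trace:
`values = [4, 27, 13, 21, 19]` → values = [4, 27, 13, 21, 19]
`result = len(values)` → result = 5
So result = 5

Answer: 5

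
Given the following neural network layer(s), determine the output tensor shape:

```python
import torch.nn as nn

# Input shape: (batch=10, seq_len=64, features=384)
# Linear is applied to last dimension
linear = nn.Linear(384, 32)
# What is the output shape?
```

Input: (10, 64, 384) -> Output: (10, 64, 32)

Answer: (10, 64, 32)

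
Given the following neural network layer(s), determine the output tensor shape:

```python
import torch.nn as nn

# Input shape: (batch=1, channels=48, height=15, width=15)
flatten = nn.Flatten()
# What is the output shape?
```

Input: (1, 48, 15, 15) -> Output: (1, 10800)

Answer: (1, 10800)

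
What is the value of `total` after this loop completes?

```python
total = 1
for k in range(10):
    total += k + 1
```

Start at 1, add 1 to 10 = 56
`total` takes the values: 1 → 2 → 4 → 7 → 11 → 16 → 22 → 29 → 37 → 46 → 56

Answer: 56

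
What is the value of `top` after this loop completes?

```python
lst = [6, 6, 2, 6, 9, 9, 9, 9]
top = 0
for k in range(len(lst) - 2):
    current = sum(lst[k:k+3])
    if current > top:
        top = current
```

Max sum of 3-element window in [6, 6, 2, 6, 9, 9, 9, 9]
`top` takes the values: 0 → 14 → 17 → 24 → 27

Answer: 27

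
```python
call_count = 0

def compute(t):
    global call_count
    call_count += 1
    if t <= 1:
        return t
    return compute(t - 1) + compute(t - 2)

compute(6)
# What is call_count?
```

Calls(t) = 1 + Calls(t-1) + Calls(t-2); Calls(0)=Calls(1)=1. For t=6 this gives 25.

Answer: 25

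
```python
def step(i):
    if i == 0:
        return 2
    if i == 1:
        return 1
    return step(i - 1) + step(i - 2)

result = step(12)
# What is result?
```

Build up from base cases: step(0)=2, step(1)=1, step(2)=3, step(3)=4, step(4)=7, step(5)=11, step(6)=18, ..., step(12)=322

Answer: 322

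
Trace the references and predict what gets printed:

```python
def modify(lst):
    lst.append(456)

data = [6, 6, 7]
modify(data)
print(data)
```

Key concept: function modifies passed list.
Step by step:
`data = [6, 6, 7]` → data = [6, 6, 7]
`modify(data)` → data = [6, 6, 7, 456]
`print(data)` → prints [6, 6, 7, 456]

Answer: [6, 6, 7, 456]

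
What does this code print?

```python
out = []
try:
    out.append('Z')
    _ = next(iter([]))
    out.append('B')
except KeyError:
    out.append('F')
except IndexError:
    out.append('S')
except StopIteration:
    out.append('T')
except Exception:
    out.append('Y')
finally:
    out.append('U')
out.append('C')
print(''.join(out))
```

Execution trace: 'Z' (try body) → 'T' (except StopIteration) → 'U' (finally) → 'C' (after the try/except). Output: ZTUC

Answer: ZTUC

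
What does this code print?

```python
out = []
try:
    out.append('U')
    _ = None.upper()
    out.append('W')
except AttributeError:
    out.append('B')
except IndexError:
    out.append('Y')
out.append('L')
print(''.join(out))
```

Execution trace: 'U' (try body) → 'B' (except AttributeError) → 'L' (after the try/except). Output: UBL

Answer: UBL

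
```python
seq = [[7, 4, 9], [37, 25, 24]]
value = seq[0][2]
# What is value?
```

Trace:
`seq = [[7, 4, 9], [37, 25, 24]]` → seq = [[7, 4, 9], [37, 25, 24]]
`value = seq[0][2]` → value = 9
So value = 9

Answer: 9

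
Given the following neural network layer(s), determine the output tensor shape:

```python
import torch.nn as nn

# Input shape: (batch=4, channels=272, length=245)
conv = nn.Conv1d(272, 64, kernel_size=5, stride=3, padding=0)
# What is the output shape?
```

Input: (4, 272, 245) -> Output: (4, 64, 81)

Answer: (4, 64, 81)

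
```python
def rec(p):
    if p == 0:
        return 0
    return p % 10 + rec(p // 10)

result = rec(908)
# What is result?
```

Sum of digits of 908: 8 + 0 + 9 = 17

Answer: 17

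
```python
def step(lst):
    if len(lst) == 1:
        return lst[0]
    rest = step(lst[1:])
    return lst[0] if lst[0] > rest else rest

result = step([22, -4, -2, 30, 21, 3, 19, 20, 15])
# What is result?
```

Recursive max over [22, -4, -2, 30, 21, 3, 19, 20, 15] = 30

Answer: 30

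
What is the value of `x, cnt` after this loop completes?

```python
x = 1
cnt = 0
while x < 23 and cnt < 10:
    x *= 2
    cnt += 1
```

Double until >= 23 or 10 iterations
`x, cnt` takes the values: (1, 0) → (2, 0) → (2, 1) → (4, 1) → (4, 2) → (8, 2) → (8, 3) → (16, 3) → (16, 4) → (32, 4) → (32, 5)

Answer: 32, 5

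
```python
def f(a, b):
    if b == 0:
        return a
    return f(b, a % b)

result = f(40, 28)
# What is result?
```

f(40, 28) -> f(28, 12) -> f(12, 4) -> f(4, 0) -> 4

Answer: 4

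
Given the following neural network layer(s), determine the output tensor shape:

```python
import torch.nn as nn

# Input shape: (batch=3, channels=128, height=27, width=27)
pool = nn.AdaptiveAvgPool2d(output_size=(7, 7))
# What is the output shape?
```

Input: (3, 128, 27, 27) -> Output: (3, 128, 7, 7)

Answer: (3, 128, 7, 7)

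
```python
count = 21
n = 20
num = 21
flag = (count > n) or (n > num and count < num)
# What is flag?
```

Trace:
`count = 21` → count = 21
`n = 20` → n = 20
`num = 21` → num = 21
`flag = (count > n) or (n > num and count < num)` → flag = True
So flag = True

Answer: True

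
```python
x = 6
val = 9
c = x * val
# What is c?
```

Trace:
`x = 6` → x = 6
`val = 9` → val = 9
`c = x * val` → c = 54
So c = 54

Answer: 54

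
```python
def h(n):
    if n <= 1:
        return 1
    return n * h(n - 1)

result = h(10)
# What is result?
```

h(10) = 10 * 9 * 8 * 7 * 6 * 5 * 4 * 3 * 2 * 1 = 3628800

Answer: 3628800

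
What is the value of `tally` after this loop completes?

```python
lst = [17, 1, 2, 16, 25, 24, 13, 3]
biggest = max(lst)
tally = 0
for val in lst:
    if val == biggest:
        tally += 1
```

Count of max value 25 in [17, 1, 2, 16, 25, 24, 13, 3]
`tally` takes the values: 0 → 1

Answer: 1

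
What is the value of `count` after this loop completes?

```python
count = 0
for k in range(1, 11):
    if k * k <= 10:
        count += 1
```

Count numbers where k² ≤ 10
`count` takes the values: 0 → 1 → 2 → 3

Answer: 3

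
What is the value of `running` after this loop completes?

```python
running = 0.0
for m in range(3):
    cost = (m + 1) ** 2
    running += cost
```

Sum of squared losses 1² + 2² + ... + 3²
`running` takes the values: 0.0 → 1.0 → 5.0 → 14.0

Answer: 14.0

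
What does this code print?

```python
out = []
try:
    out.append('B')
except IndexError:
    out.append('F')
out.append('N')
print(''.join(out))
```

Execution trace: 'B' (try body, no exception) → 'N' (after the try/except). Output: BN

Answer: BN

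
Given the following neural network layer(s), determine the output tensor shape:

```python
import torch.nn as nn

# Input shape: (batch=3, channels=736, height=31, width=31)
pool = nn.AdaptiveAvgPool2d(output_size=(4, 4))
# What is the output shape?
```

Input: (3, 736, 31, 31) -> Output: (3, 736, 4, 4)

Answer: (3, 736, 4, 4)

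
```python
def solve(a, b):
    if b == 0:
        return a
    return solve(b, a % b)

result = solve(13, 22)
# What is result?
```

solve(13, 22) -> solve(22, 13) -> solve(13, 9) -> solve(9, 4) -> solve(4, 1) -> solve(1, 0) -> 1

Answer: 1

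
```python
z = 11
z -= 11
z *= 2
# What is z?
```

Trace:
`z = 11` → z = 11
`z -= 11` → z = 0
`z *= 2` → z = 0
So z = 0

Answer: 0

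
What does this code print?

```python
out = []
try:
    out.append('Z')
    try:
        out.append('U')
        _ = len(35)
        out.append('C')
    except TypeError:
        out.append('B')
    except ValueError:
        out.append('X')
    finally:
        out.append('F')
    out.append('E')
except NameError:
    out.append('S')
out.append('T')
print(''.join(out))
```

Execution trace: 'Z' (try body) → 'U' (inner try body) → 'B' (inner except TypeError) → 'F' (inner finally) → 'E' (try body, no exception) → 'T' (after the try/except). Output: ZUBFET

Answer: ZUBFET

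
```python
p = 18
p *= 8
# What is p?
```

Trace:
`p = 18` → p = 18
`p *= 8` → p = 144
So p = 144

Answer: 144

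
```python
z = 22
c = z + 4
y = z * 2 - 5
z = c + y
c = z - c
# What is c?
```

Trace:
`z = 22` → z = 22
`c = z + 4` → c = 26
`y = z * 2 - 5` → y = 39
`z = c + y` → z = 65
`c = z - c` → c = 39
So c = 39

Answer: 39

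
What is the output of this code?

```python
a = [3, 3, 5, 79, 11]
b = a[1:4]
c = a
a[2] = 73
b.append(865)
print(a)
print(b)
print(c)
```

Key concept: slice vs alias.
Step by step:
`a = [3, 3, 5, 79, 11]` → a = [3, 3, 5, 79, 11]
`b = a[1:4]` → b = [3, 5, 79]
`c = a` → c = [3, 3, 5, 79, 11] (same object as a)
`a[2] = 73` → a = [3, 3, 73, 79, 11] (same object as c); c = [3, 3, 73, 79, 11] (same object as a)
`b.append(865)` → b = [3, 5, 79, 865]
`print(a)` → prints [3, 3, 73, 79, 11]
`print(b)` → prints [3, 5, 79, 865]
`print(c)` → prints [3, 3, 73, 79, 11]

Answer:
[3, 3, 73, 79, 11]
[3, 5, 79, 865]
[3, 3, 73, 79, 11]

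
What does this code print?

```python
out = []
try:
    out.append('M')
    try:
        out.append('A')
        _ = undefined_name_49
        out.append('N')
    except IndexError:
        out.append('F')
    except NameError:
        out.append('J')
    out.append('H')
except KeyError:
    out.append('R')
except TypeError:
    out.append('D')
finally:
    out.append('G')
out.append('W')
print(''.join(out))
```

Execution trace: 'M' (try body) → 'A' (inner try body) → 'J' (inner except NameError) → 'H' (try body, no exception) → 'G' (finally) → 'W' (after the try/except). Output: MAJHGW

Answer: MAJHGW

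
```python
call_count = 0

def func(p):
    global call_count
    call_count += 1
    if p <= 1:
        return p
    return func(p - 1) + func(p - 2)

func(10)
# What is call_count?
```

Calls(p) = 1 + Calls(p-1) + Calls(p-2); Calls(0)=Calls(1)=1. For p=10 this gives 177.

Answer: 177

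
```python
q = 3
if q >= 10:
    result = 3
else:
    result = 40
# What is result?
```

Trace:
`q = 3` → q = 3
`if q >= 10: ...` → q >= 10 is False, take else branch → result = 40
So result = 40

Answer: 40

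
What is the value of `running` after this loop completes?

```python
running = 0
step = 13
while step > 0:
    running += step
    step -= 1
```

Sum 13 down to 1
`running` takes the values: 0 → 13 → 25 → 36 → 46 → 55 → 63 → 70 → 76 → 81 → 85 → 88 → 90 → 91

Answer: 91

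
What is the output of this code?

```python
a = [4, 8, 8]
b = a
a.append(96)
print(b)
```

Key concept: basic list aliasing.
Step by step:
`a = [4, 8, 8]` → a = [4, 8, 8]
`b = a` → b = [4, 8, 8] (same object as a)
`a.append(96)` → a = [4, 8, 8, 96] (same object as b); b = [4, 8, 8, 96] (same object as a)
`print(b)` → prints [4, 8, 8, 96]

Answer: [4, 8, 8, 96]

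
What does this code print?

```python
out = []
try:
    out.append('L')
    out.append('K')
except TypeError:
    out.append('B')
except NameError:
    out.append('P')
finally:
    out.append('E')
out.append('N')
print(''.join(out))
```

Execution trace: 'L' (try body) → 'K' (try body, no exception) → 'E' (finally) → 'N' (after the try/except). Output: LKEN

Answer: LKEN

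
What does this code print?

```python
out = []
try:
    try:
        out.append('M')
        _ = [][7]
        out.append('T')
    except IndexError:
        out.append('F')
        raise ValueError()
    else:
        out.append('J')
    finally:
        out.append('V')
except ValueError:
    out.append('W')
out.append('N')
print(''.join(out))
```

Execution trace: 'M' (try body) → 'F' (except IndexError) → 'V' (finally) → 'W' (outer except ValueError) → 'N' (after the try/except). Output: MFVWN

Answer: MFVWN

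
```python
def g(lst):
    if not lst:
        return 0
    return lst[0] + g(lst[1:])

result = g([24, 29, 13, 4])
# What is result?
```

24 + 29 + 13 + 4 + 0 = 70

Answer: 70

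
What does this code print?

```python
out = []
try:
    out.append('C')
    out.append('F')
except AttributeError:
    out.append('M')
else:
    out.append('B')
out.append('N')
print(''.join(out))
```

Execution trace: 'C' (try body) → 'F' (try body, no exception) → 'B' (else) → 'N' (after the try/except). Output: CFBN

Answer: CFBN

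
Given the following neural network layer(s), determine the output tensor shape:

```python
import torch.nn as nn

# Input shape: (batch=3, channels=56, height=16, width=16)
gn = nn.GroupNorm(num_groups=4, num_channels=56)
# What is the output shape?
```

Input: (3, 56, 16, 16) -> Output: (3, 56, 16, 16)

Answer: (3, 56, 16, 16)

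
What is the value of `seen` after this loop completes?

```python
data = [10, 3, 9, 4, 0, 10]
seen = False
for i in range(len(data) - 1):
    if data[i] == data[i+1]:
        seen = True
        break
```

Check consecutive duplicates in [10, 3, 9, 4, 0, 10]
`seen` takes the values: False

Answer: False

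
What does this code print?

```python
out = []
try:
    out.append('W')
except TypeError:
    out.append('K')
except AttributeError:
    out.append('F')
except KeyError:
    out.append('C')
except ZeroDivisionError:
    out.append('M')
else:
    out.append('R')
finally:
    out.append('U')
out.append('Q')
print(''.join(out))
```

Execution trace: 'W' (try body, no exception) → 'R' (else) → 'U' (finally) → 'Q' (after the try/except). Output: WRUQ

Answer: WRUQ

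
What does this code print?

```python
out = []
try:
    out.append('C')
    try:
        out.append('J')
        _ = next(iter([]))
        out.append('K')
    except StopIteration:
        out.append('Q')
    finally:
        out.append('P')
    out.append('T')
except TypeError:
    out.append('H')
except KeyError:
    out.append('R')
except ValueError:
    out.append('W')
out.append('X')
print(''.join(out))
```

Execution trace: 'C' (try body) → 'J' (inner try body) → 'Q' (inner except StopIteration) → 'P' (inner finally) → 'T' (try body, no exception) → 'X' (after the try/except). Output: CJQPTX

Answer: CJQPTX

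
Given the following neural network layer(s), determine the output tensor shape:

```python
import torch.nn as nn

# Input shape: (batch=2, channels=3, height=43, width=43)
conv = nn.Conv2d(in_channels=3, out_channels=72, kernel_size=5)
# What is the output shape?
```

Input: (2, 3, 43, 43) -> Output: (2, 72, 39, 39)

Answer: (2, 72, 39, 39)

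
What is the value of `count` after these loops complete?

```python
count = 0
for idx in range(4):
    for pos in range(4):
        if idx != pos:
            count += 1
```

4² - 4 (exclude diagonal)
`count` takes the values: 0 → 1 → 2 → 3 → 4 → 5 → 6 → 7 → 8 → 9 → 10 → 11 → 12

Answer: 12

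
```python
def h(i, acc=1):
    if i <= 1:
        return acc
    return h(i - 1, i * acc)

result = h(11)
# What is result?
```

Accumulator trace (n, acc): (11, 1) -> (10, 11) -> (9, 110) -> (8, 990) -> (7, 7920) -> (6, 55440) -> (5, 332640) -> (4, 1663200) -> (3, 6652800) -> (2, 19958400) -> (1, 39916800) -> return 39916800

Answer: 39916800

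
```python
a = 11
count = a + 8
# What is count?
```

Trace:
`a = 11` → a = 11
`count = a + 8` → count = 19
So count = 19

Answer: 19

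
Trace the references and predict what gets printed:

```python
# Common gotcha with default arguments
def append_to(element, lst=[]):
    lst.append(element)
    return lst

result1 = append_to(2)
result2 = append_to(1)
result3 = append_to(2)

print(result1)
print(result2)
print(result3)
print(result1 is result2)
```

Key concept: mutable default argument gotcha.
Step by step:
`result1 = append_to(2)` → result1 = [2]
`result2 = append_to(1)` → result1 = [2, 1] (same object as result2); result2 = [2, 1] (same object as result1)
`result3 = append_to(2)` → result1 = [2, 1, 2] (same object as result2, result3); result2 = [2, 1, 2] (same object as result1, result3); result3 = [2, 1, 2] (same object as result1, result2)
`print(result1)` → prints [2, 1, 2]
`print(result2)` → prints [2, 1, 2]
`print(result3)` → prints [2, 1, 2]
`print(result1 is result2)` → prints True

Answer:
[2, 1, 2]
[2, 1, 2]
[2, 1, 2]
True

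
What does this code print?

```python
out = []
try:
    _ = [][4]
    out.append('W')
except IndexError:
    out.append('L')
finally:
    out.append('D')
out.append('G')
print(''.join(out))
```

Execution trace: 'L' (except IndexError) → 'D' (finally) → 'G' (after the try/except). Output: LDG

Answer: LDG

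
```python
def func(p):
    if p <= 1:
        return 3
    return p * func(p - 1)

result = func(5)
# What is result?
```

func(5) = 5 * 4 * 3 * 2 * 3 = 360

Answer: 360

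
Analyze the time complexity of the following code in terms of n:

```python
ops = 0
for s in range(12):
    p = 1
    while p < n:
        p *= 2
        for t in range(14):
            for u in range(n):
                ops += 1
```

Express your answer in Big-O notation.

Each loop level contributes: 1 × log n × 1 × n. Multiplying the contributions gives O(n log n).

Answer: O(n log n)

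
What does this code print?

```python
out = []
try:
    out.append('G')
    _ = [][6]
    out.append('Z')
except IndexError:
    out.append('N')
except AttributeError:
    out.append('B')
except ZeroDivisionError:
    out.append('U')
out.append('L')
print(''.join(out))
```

Execution trace: 'G' (try body) → 'N' (except IndexError) → 'L' (after the try/except). Output: GNL

Answer: GNL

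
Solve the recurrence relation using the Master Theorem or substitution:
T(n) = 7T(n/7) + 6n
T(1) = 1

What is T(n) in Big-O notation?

By Master Theorem: a=7, b=7, f(n)=6n. Since log_7(7) = 1 and f(n) = Θ(n^1), Case 2 applies. T(n) = O(n log n).

Answer: O(n log n)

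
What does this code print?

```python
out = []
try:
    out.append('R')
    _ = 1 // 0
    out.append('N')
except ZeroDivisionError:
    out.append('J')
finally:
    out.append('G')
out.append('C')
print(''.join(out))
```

Execution trace: 'R' (try body) → 'J' (except ZeroDivisionError) → 'G' (finally) → 'C' (after the try/except). Output: RJGC

Answer: RJGC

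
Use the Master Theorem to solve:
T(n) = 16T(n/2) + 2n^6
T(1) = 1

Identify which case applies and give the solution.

a=16, b=2, f(n)=2n^6. log_2(16) = 4. Since c=6 > 4 and the regularity condition holds (16(n/2)^6 = (16/2^6)n^6 with 16/2^6 < 1), Case 3 applies: T(n) = Θ(f(n)) = O(n^6).

Answer: O(n^6) - Case 3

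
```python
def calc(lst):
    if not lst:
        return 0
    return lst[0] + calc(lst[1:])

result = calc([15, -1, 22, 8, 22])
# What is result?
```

15 + (-1) + 22 + 8 + 22 + 0 = 66

Answer: 66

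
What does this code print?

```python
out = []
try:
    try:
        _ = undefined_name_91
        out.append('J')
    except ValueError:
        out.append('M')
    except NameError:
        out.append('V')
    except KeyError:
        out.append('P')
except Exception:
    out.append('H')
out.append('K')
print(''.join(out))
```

Execution trace: 'V' (inner except NameError) → 'K' (after the try/except). Output: VK

Answer: VK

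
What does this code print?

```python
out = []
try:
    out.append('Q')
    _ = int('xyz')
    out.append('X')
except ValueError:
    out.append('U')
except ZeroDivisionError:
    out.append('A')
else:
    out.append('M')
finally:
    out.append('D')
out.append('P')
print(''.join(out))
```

Execution trace: 'Q' (try body) → 'U' (except ValueError) → 'D' (finally) → 'P' (after the try/except). Output: QUDP

Answer: QUDP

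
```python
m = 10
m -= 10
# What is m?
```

Trace:
`m = 10` → m = 10
`m -= 10` → m = 0
So m = 0

Answer: 0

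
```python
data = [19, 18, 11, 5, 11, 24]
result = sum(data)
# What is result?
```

Trace:
`data = [19, 18, 11, 5, 11, 24]` → data = [19, 18, 11, 5, 11, 24]
`result = sum(data)` → result = 88
So result = 88

Answer: 88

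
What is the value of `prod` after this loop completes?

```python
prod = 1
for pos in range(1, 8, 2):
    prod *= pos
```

Product of 1, 3, 5, ... up to 7
`prod` takes the values: 1 → 3 → 15 → 105

Answer: 105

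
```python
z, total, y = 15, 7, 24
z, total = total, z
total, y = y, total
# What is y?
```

Trace:
`z, total, y = 15, 7, 24` → z = 15; total = 7; y = 24
`z, total = total, z` → z = 7; total = 15
`total, y = y, total` → total = 24; y = 15
So y = 15

Answer: 15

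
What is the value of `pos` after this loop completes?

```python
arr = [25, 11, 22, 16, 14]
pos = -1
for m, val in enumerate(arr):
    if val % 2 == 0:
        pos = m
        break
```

First even number index in [25, 11, 22, 16, 14]
`pos` takes the values: -1 → 2

Answer: 2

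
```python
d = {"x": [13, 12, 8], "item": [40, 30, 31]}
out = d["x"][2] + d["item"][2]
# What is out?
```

Trace:
`d = {"x": [13, 12, 8], "item": [40, 30, 31]}` → d = {'x': [13, 12, 8], 'item': [40, 30, 31]}
`out = d["x"][2] + d["item"][2]` → out = 39
So out = 39

Answer: 39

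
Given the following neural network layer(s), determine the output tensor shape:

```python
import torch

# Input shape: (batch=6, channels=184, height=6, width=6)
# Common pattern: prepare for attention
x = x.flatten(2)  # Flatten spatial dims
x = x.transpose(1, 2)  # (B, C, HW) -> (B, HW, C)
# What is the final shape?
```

Input: (6, 184, 6, 6) -> after flatten(2): (6, 184, 36) -> Output: (6, 36, 184)

Answer: (6, 36, 184)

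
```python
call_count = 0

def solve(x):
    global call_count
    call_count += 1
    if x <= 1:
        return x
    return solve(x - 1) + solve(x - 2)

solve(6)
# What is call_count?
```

Calls(x) = 1 + Calls(x-1) + Calls(x-2); Calls(0)=Calls(1)=1. For x=6 this gives 25.

Answer: 25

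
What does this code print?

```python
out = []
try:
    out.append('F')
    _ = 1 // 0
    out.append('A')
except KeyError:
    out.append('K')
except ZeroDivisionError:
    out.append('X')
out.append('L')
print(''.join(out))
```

Execution trace: 'F' (try body) → 'X' (except ZeroDivisionError) → 'L' (after the try/except). Output: FXL

Answer: FXL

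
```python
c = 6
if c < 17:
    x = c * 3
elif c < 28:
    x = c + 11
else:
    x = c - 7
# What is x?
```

Trace:
`c = 6` → c = 6
`if c < 17: ...` → c < 17 is True → x = 18
So x = 18

Answer: 18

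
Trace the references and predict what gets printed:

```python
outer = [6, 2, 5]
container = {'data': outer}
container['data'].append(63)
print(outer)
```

Key concept: dict holds reference to list.
Step by step:
`outer = [6, 2, 5]` → outer = [6, 2, 5]
`container = {'data': outer}` → container = {'data': [6, 2, 5]}
`container['data'].append(63)` → outer = [6, 2, 5, 63]; container = {'data': [6, 2, 5, 63]}
`print(outer)` → prints [6, 2, 5, 63]

Answer: [6, 2, 5, 63]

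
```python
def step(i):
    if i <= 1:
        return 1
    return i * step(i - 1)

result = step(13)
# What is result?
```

step(13) = 13 * 12 * 11 * 10 * 9 * 8 * 7 * 6 * 5 * 4 * 3 * 2 * 1 = 6227020800

Answer: 6227020800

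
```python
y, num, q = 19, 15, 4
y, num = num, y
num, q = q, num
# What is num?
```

Trace:
`y, num, q = 19, 15, 4` → y = 19; num = 15; q = 4
`y, num = num, y` → y = 15; num = 19
`num, q = q, num` → num = 4; q = 19
So num = 4

Answer: 4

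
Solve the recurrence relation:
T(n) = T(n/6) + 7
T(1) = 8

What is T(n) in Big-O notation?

Each step divides n by 6 and adds 7. After log_6(n) steps we reach T(1)=8. So T(n) = 7·log_6(n) + 8 = O(log n).

Answer: O(log n)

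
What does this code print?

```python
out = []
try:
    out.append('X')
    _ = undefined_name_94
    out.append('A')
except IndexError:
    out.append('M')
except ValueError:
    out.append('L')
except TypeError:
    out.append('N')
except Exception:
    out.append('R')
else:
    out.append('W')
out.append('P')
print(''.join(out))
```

Execution trace: 'X' (try body) → 'R' (except Exception) → 'P' (after the try/except). Output: XRP

Answer: XRP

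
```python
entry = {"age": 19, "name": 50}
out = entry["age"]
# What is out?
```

Trace:
`entry = {"age": 19, "name": 50}` → entry = {'age': 19, 'name': 50}
`out = entry["age"]` → out = 19
So out = 19

Answer: 19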